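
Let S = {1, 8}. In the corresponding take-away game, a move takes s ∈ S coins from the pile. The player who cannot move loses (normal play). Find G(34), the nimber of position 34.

G(0) = 0
G(1) = mex{0} = 1
G(2) = mex{1} = 0
G(3) = mex{0} = 1
G(4) = mex{1} = 0
G(5) = mex{0} = 1
G(6) = mex{1} = 0
G(7) = mex{0} = 1
G(8) = mex{1,0} = 2
G(9) = mex{2,1} = 0
G(10) = mex{0,0} = 1
G(11) = mex{1,1} = 0
G(12) = mex{0,0} = 1
G(13) = mex{1,1} = 0
G(14) = mex{0,0} = 1
G(15) = mex{1,1} = 0
G(16) = mex{0,2} = 1
G(17) = mex{1,0} = 2
G(18) = mex{2,1} = 0
G(19) = mex{0,0} = 1
G(20) = mex{1,1} = 0
G(21) = mex{0,0} = 1
G(22) = mex{1,1} = 0
G(23) = mex{0,0} = 1
G(24) = mex{1,1} = 0
G(25) = mex{0,2} = 1
G(26) = mex{1,0} = 2
G(27) = mex{2,1} = 0
G(28) = mex{0,0} = 1
G(29) = mex{1,1} = 0
G(30) = mex{0,0} = 1
G(31) = mex{1,1} = 0
G(32) = mex{0,0} = 1
G(33) = mex{1,1} = 0
G(34) = mex{0,2} = 1

1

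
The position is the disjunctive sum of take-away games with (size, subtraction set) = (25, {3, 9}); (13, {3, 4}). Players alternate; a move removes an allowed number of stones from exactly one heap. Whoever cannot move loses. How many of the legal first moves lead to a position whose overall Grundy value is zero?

Heap A, S = {3, 9}:
n :  0  1  2  3  4  5  6  7  8  9 10 11 12 13 14 15 16 17 18 19 20 21 22 23 24 25
G :  0  0  0  1  1  1  0  0  0  1  1  1  0  0  0  1  1  1  0  0  0  1  1  1  0  0
G_A(25) = 0.
Heap B, S = {3, 4}:
n :  0  1  2  3  4  5  6  7  8  9 10 11 12 13
G :  0  0  0  1  1  1  2  0  0  0  1  1  1  2
G_B(13) = 2.
Combined Grundy value = 0 ⊕ 2 = 2.
A winning move leaves total XOR = 0, i.e. changes one component's Grundy value g to g ⊕ X where X is the current total.
Heap A: need g' = 0⊕2 = 2. Options: 25−3→G=1, 25−9→G=1. Hits: 0.
Heap B: need g' = 2⊕2 = 0. Options: 13−3→G=1, 13−4→G=0. Hits: 1.

1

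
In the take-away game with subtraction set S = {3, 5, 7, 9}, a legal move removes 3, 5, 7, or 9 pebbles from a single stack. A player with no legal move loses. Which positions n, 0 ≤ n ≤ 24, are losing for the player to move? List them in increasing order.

G(0) = 0
G(1) = mex{} = 0
G(2) = mex{} = 0
G(3) = mex{0} = 1
G(4) = mex{0} = 1
G(5) = mex{0,0} = 1
G(6) = mex{1,0} = 2
G(7) = mex{1,0,0} = 2
G(8) = mex{1,1,0} = 2
G(9) = mex{2,1,0,0} = 3
G(10) = mex{2,1,1,0} = 3
G(11) = mex{2,2,1,0} = 3
G(12) = mex{3,2,1,1} = 0
G(13) = mex{3,2,2,1} = 0
G(14) = mex{3,3,2,1} = 0
G(15) = mex{0,3,2,2} = 1
G(16) = mex{0,3,3,2} = 1
G(17) = mex{0,0,3,2} = 1
G(18) = mex{1,0,3,3} = 2
G(19) = mex{1,0,0,3} = 2
G(20) = mex{1,1,0,3} = 2
G(21) = mex{2,1,0,0} = 3
G(22) = mex{2,1,1,0} = 3
G(23) = mex{2,2,1,0} = 3
G(24) = mex{3,2,1,1} = 0
P-positions are exactly the n with G(n) = 0.

0, 1, 2, 12, 13, 14, 24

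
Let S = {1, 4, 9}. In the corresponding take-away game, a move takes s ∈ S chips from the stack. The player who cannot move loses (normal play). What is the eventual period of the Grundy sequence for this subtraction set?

n :  0  1  2  3  4  5  6  7  8  9 10 11 12 13 14 15
G :  0  1  0  1  2  0  1  0  1  2  0  1  0  1  2  0
G(n+5) = G(n) holds for n = 0,…,8 (a full window of length max(S) = 9), so the sequence is purely periodic with period 5.

5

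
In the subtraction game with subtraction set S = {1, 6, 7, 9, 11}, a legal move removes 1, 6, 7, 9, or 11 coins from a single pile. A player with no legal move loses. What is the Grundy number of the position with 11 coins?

3

G(0) = 0
G(1) = mex{0} = 1
G(2) = mex{1} = 0
G(3) = mex{0} = 1
G(4) = mex{1} = 0
G(5) = mex{0} = 1
G(6) = mex{1,0} = 2
G(7) = mex{2,1,0} = 3
G(8) = mex{3,0,1} = 2
G(9) = mex{2,1,0,0} = 3
G(10) = mex{3,0,1,1} = 2
G(11) = mex{2,1,0,0,0} = 3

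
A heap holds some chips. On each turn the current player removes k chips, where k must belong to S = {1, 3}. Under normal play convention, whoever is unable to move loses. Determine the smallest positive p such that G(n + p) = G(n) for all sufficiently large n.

2

G(0) = 0
G(1) = mex{0} = 1
G(2) = mex{1} = 0
G(3) = mex{0,0} = 1
G(4) = mex{1,1} = 0
G(5) = mex{0,0} = 1
G(6) = mex{1,1} = 0
G(7) = mex{0,0} = 1
G(8) = mex{1,1} = 0
G(9) = mex{0,0} = 1
G(10) = mex{1,1} = 0
G(11) = mex{0,0} = 1
G(12) = mex{1,1} = 0
G(13) = mex{0,0} = 1
G(14) = mex{1,1} = 0
G(n+2) = G(n) holds for n = 0,…,2 (a full window of length max(S) = 3), so the sequence is purely periodic with period 2.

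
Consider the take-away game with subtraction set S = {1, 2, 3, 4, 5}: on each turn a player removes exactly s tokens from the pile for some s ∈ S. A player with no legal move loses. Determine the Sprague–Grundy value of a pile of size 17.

5

G(0) = 0
G(1) = mex{0} = 1
G(2) = mex{1,0} = 2
G(3) = mex{2,1,0} = 3
G(4) = mex{3,2,1,0} = 4
G(5) = mex{4,3,2,1,0} = 5
G(6) = mex{5,4,3,2,1} = 0
G(7) = mex{0,5,4,3,2} = 1
G(8) = mex{1,0,5,4,3} = 2
G(9) = mex{2,1,0,5,4} = 3
G(10) = mex{3,2,1,0,5} = 4
G(11) = mex{4,3,2,1,0} = 5
G(12) = mex{5,4,3,2,1} = 0
G(13) = mex{0,5,4,3,2} = 1
G(14) = mex{1,0,5,4,3} = 2
G(15) = mex{2,1,0,5,4} = 3
G(16) = mex{3,2,1,0,5} = 4
G(17) = mex{4,3,2,1,0} = 5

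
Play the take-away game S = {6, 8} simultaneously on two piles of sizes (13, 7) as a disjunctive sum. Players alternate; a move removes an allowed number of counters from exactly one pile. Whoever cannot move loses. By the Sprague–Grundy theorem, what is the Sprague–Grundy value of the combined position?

3

All piles use S = {6, 8}:
G(0) = 0
G(1) = mex{} = 0
G(2) = mex{} = 0
G(3) = mex{} = 0
G(4) = mex{} = 0
G(5) = mex{} = 0
G(6) = mex{0} = 1
G(7) = mex{0} = 1
G(8) = mex{0,0} = 1
G(9) = mex{0,0} = 1
G(10) = mex{0,0} = 1
G(11) = mex{0,0} = 1
G(12) = mex{1,0} = 2
G(13) = mex{1,0} = 2
Pile A: G(13) = 2.
Pile B: G(7) = 1.
Combined Grundy value = 2 ⊕ 1 = 3.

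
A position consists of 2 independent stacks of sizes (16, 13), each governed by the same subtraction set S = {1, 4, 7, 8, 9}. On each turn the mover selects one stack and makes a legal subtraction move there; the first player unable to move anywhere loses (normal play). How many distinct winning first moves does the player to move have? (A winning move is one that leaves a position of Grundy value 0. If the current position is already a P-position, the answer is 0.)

All stacks use S = {1, 4, 7, 8, 9}:
n :  0  1  2  3  4  5  6  7  8  9 10 11 12 13 14 15 16
G :  0  1  0  1  2  0  1  2  3  2  3  4  5  3  4  0  1
Stack A: G(16) = 1.
Stack B: G(13) = 3.
Combined Grundy value = 1 ⊕ 3 = 2.
A winning move leaves total XOR = 0, i.e. changes one component's Grundy value g to g ⊕ X where X is the current total.
Stack A: need g' = 1⊕2 = 3. Options: 16−1→G=0, 16−4→G=5, 16−7→G=2, 16−8→G=3, 16−9→G=2. Hits: 1.
Stack B: need g' = 3⊕2 = 1. Options: 13−1→G=5, 13−4→G=2, 13−7→G=1, 13−8→G=0, 13−9→G=2. Hits: 1.

2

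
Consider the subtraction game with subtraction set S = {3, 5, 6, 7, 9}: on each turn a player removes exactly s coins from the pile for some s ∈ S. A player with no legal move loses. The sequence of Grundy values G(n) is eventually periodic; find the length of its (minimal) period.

n :  0  1  2  3  4  5  6  7  8  9 10 11 12 13 14 15 16 17 18 19 20 21 22 23 24 25
G :  0  0  0  1  1  1  2  2  2  3  3  3  0  0  0  1  1  1  2  2  2  3  3  3  0  0
G(n+12) = G(n) holds for n = 0,…,8 (a full window of length max(S) = 9), so the sequence is purely periodic with period 12.

12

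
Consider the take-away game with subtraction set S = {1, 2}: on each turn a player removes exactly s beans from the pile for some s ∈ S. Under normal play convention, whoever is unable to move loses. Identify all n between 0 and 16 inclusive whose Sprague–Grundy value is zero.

G(0) = 0
G(1) = mex{0} = 1
G(2) = mex{1,0} = 2
G(3) = mex{2,1} = 0
G(4) = mex{0,2} = 1
G(5) = mex{1,0} = 2
G(6) = mex{2,1} = 0
G(7) = mex{0,2} = 1
G(8) = mex{1,0} = 2
G(9) = mex{2,1} = 0
G(10) = mex{0,2} = 1
G(11) = mex{1,0} = 2
G(12) = mex{2,1} = 0
G(13) = mex{0,2} = 1
G(14) = mex{1,0} = 2
G(15) = mex{2,1} = 0
G(16) = mex{0,2} = 1
P-positions are exactly the n with G(n) = 0.

0, 3, 6, 9, 12, 15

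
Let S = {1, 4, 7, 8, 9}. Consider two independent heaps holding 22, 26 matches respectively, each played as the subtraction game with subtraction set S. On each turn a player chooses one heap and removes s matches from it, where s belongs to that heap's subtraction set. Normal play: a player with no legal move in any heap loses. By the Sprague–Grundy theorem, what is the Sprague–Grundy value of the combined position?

All heaps use S = {1, 4, 7, 8, 9}:
G(0) = 0
G(1) = mex{0} = 1
G(2) = mex{1} = 0
G(3) = mex{0} = 1
G(4) = mex{1,0} = 2
G(5) = mex{2,1} = 0
G(6) = mex{0,0} = 1
G(7) = mex{1,1,0} = 2
G(8) = mex{2,2,1,0} = 3
G(9) = mex{3,0,0,1,0} = 2
G(10) = mex{2,1,1,0,1} = 3
G(11) = mex{3,2,2,1,0} = 4
G(12) = mex{4,3,0,2,1} = 5
G(13) = mex{5,2,1,0,2} = 3
G(14) = mex{3,3,2,1,0} = 4
G(15) = mex{4,4,3,2,1} = 0
G(16) = mex{0,5,2,3,2} = 1
G(17) = mex{1,3,3,2,3} = 0
G(18) = mex{0,4,4,3,2} = 1
G(19) = mex{1,0,5,4,3} = 2
G(20) = mex{2,1,3,5,4} = 0
G(21) = mex{0,0,4,3,5} = 1
G(22) = mex{1,1,0,4,3} = 2
G(23) = mex{2,2,1,0,4} = 3
G(24) = mex{3,0,0,1,0} = 2
G(25) = mex{2,1,1,0,1} = 3
G(26) = mex{3,2,2,1,0} = 4
Heap A: G(22) = 2.
Heap B: G(26) = 4.
Combined Grundy value = 2 ⊕ 4 = 6.

6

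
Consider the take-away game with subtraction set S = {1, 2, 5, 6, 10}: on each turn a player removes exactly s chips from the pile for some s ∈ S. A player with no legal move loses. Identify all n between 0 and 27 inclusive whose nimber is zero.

n :  0  1  2  3  4  5  6  7  8  9 10 11 12 13 14 15 16 17 18 19 20 21 22 23 24 25 26 27
G :  0  1  2  0  1  2  3  0  1  2  3  0  1  2  0  1  2  3  0  1  2  3  0  1  2  0  1  2
P-positions are exactly the n with G(n) = 0.

0, 3, 7, 11, 14, 18, 22, 25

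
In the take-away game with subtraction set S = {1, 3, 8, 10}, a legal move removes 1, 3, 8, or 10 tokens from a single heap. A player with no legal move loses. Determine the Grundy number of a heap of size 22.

G(0) = 0
G(1) = mex{0} = 1
G(2) = mex{1} = 0
G(3) = mex{0,0} = 1
G(4) = mex{1,1} = 0
G(5) = mex{0,0} = 1
G(6) = mex{1,1} = 0
G(7) = mex{0,0} = 1
G(8) = mex{1,1,0} = 2
G(9) = mex{2,0,1} = 3
G(10) = mex{3,1,0,0} = 2
G(11) = mex{2,2,1,1} = 0
G(12) = mex{0,3,0,0} = 1
G(13) = mex{1,2,1,1} = 0
G(14) = mex{0,0,0,0} = 1
G(15) = mex{1,1,1,1} = 0
G(16) = mex{0,0,2,0} = 1
G(17) = mex{1,1,3,1} = 0
G(18) = mex{0,0,2,2} = 1
G(19) = mex{1,1,0,3} = 2
G(20) = mex{2,0,1,2} = 3
G(21) = mex{3,1,0,0} = 2
G(22) = mex{2,2,1,1} = 0

0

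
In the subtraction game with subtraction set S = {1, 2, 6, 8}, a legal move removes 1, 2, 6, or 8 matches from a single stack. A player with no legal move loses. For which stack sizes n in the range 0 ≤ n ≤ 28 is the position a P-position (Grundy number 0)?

0, 3, 7, 10, 14, 17, 21, 24, 28

n :  0  1  2  3  4  5  6  7  8  9 10 11 12 13 14 15 16 17 18 19 20 21 22 23 24 25 26 27 28
G :  0  1  2  0  1  2  3  0  1  2  0  1  2  3  0  1  2  0  1  2  3  0  1  2  0  1  2  3  0
P-positions are exactly the n with G(n) = 0.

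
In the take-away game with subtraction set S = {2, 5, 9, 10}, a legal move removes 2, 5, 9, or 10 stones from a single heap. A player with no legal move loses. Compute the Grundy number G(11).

2

n :  0  1  2  3  4  5  6  7  8  9 10 11
G :  0  0  1  1  0  2  1  0  0  1  1  2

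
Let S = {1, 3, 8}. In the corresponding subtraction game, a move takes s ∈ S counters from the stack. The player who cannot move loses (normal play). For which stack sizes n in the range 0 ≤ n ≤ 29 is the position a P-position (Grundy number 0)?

G(0) = 0
G(1) = mex{0} = 1
G(2) = mex{1} = 0
G(3) = mex{0,0} = 1
G(4) = mex{1,1} = 0
G(5) = mex{0,0} = 1
G(6) = mex{1,1} = 0
G(7) = mex{0,0} = 1
G(8) = mex{1,1,0} = 2
G(9) = mex{2,0,1} = 3
G(10) = mex{3,1,0} = 2
G(11) = mex{2,2,1} = 0
G(12) = mex{0,3,0} = 1
G(13) = mex{1,2,1} = 0
G(14) = mex{0,0,0} = 1
G(15) = mex{1,1,1} = 0
G(16) = mex{0,0,2} = 1
G(17) = mex{1,1,3} = 0
G(18) = mex{0,0,2} = 1
G(19) = mex{1,1,0} = 2
G(20) = mex{2,0,1} = 3
G(21) = mex{3,1,0} = 2
G(22) = mex{2,2,1} = 0
G(23) = mex{0,3,0} = 1
G(24) = mex{1,2,1} = 0
G(25) = mex{0,0,0} = 1
G(26) = mex{1,1,1} = 0
G(27) = mex{0,0,2} = 1
G(28) = mex{1,1,3} = 0
G(29) = mex{0,0,2} = 1
P-positions are exactly the n with G(n) = 0.

0, 2, 4, 6, 11, 13, 15, 17, 22, 24, 26, 28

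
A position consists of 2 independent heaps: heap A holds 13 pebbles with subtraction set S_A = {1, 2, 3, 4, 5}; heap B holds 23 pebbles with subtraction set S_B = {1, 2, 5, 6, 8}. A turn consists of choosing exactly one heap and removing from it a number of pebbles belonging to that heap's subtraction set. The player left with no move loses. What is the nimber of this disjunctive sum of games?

3

Heap A, S = {1, 2, 3, 4, 5}:
n :  0  1  2  3  4  5  6  7  8  9 10 11 12 13
G :  0  1  2  3  4  5  0  1  2  3  4  5  0  1
G_A(13) = 1.
Heap B, S = {1, 2, 5, 6, 8}:
n :  0  1  2  3  4  5  6  7  8  9 10 11 12 13 14 15 16 17 18 19 20 21 22 23
G :  0  1  2  0  1  2  3  0  1  2  0  1  2  3  0  1  2  0  1  2  3  0  1  2
G_B(23) = 2.
Combined Grundy value = 1 ⊕ 2 = 3.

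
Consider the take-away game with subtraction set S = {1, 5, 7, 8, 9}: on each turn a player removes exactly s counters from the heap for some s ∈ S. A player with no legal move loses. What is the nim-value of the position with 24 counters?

2

n :  0  1  2  3  4  5  6  7  8  9 10 11 12 13 14 15 16 17 18 19 20 21 22 23 24
G :  0  1  0  1  0  1  0  1  2  3  2  3  2  3  2  3  0  1  0  1  0  1  0  1  2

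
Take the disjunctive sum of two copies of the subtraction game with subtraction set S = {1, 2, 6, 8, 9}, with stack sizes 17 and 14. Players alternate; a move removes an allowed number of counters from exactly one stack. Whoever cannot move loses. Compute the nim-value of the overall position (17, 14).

0

All stacks use S = {1, 2, 6, 8, 9}:
n :  0  1  2  3  4  5  6  7  8  9 10 11 12 13 14 15 16 17
G :  0  1  2  0  1  2  3  0  1  2  0  1  2  3  0  1  2  0
Stack A: G(17) = 0.
Stack B: G(14) = 0.
Combined Grundy value = 0 ⊕ 0 = 0.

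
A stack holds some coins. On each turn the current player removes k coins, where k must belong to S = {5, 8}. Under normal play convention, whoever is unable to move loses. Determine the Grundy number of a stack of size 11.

n :  0  1  2  3  4  5  6  7  8  9 10 11
G :  0  0  0  0  0  1  1  1  1  1  2  2

2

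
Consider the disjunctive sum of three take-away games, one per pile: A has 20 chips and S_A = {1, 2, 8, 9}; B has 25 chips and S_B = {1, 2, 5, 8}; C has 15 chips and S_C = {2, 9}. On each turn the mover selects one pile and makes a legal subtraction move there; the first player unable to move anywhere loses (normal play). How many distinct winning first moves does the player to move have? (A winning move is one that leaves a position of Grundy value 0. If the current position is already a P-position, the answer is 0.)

4

Pile A, S = {1, 2, 8, 9}:
G(0) = 0
G(1) = mex{0} = 1
G(2) = mex{1,0} = 2
G(3) = mex{2,1} = 0
G(4) = mex{0,2} = 1
G(5) = mex{1,0} = 2
G(6) = mex{2,1} = 0
G(7) = mex{0,2} = 1
G(8) = mex{1,0,0} = 2
G(9) = mex{2,1,1,0} = 3
G(10) = mex{3,2,2,1} = 0
G(11) = mex{0,3,0,2} = 1
G(12) = mex{1,0,1,0} = 2
G(13) = mex{2,1,2,1} = 0
G(14) = mex{0,2,0,2} = 1
G(15) = mex{1,0,1,0} = 2
G(16) = mex{2,1,2,1} = 0
G(17) = mex{0,2,3,2} = 1
G(18) = mex{1,0,0,3} = 2
G(19) = mex{2,1,1,0} = 3
G(20) = mex{3,2,2,1} = 0
G_A(20) = 0.
Pile B, S = {1, 2, 5, 8}:
G(0) = 0
G(1) = mex{0} = 1
G(2) = mex{1,0} = 2
G(3) = mex{2,1} = 0
G(4) = mex{0,2} = 1
G(5) = mex{1,0,0} = 2
G(6) = mex{2,1,1} = 0
G(7) = mex{0,2,2} = 1
G(8) = mex{1,0,0,0} = 2
G(9) = mex{2,1,1,1} = 0
G(10) = mex{0,2,2,2} = 1
G(11) = mex{1,0,0,0} = 2
G(12) = mex{2,1,1,1} = 0
G(13) = mex{0,2,2,2} = 1
G(14) = mex{1,0,0,0} = 2
G(15) = mex{2,1,1,1} = 0
G(16) = mex{0,2,2,2} = 1
G(17) = mex{1,0,0,0} = 2
G(18) = mex{2,1,1,1} = 0
G(19) = mex{0,2,2,2} = 1
G(20) = mex{1,0,0,0} = 2
G(21) = mex{2,1,1,1} = 0
G(22) = mex{0,2,2,2} = 1
G(23) = mex{1,0,0,0} = 2
G(24) = mex{2,1,1,1} = 0
G(25) = mex{0,2,2,2} = 1
G_B(25) = 1.
Pile C, S = {2, 9}:
G(0) = 0
G(1) = mex{} = 0
G(2) = mex{0} = 1
G(3) = mex{0} = 1
G(4) = mex{1} = 0
G(5) = mex{1} = 0
G(6) = mex{0} = 1
G(7) = mex{0} = 1
G(8) = mex{1} = 0
G(9) = mex{1,0} = 2
G(10) = mex{0,0} = 1
G(11) = mex{2,1} = 0
G(12) = mex{1,1} = 0
G(13) = mex{0,0} = 1
G(14) = mex{0,0} = 1
G(15) = mex{1,1} = 0
G_C(15) = 0.
Combined Grundy value = 0 ⊕ 1 ⊕ 0 = 1.
A winning move leaves total XOR = 0, i.e. changes one component's Grundy value g to g ⊕ X where X is the current total.
Pile A: need g' = 0⊕1 = 1. Options: 20−1→G=3, 20−2→G=2, 20−8→G=2, 20−9→G=1. Hits: 1.
Pile B: need g' = 1⊕1 = 0. Options: 25−1→G=0, 25−2→G=2, 25−5→G=2, 25−8→G=2. Hits: 1.
Pile C: need g' = 0⊕1 = 1. Options: 15−2→G=1, 15−9→G=1. Hits: 2.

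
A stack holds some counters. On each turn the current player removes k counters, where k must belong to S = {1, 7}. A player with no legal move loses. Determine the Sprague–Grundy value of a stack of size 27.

n :  0  1  2  3  4  5  6  7  8  9 10 11 12 13 14 15 16 17 18 19 20 21 22 23 24 25 26 27
G :  0  1  0  1  0  1  0  1  0  1  0  1  0  1  0  1  0  1  0  1  0  1  0  1  0  1  0  1

1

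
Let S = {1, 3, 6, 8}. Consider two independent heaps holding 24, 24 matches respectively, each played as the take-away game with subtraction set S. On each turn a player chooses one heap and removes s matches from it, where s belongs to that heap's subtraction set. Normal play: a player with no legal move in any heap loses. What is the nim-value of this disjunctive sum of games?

0

All heaps use S = {1, 3, 6, 8}:
n :  0  1  2  3  4  5  6  7  8  9 10 11 12 13 14 15 16 17 18 19 20 21 22 23 24
G :  0  1  0  1  0  1  2  3  2  0  1  0  1  0  1  2  3  2  0  1  0  1  0  1  2
Heap A: G(24) = 2.
Heap B: G(24) = 2.
Combined Grundy value = 2 ⊕ 2 = 0.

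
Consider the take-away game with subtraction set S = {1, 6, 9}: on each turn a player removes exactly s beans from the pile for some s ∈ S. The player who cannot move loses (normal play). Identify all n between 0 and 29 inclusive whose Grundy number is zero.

0, 2, 4, 7, 12, 14, 17, 19, 22, 24, 27, 29

G(0) = 0
G(1) = mex{0} = 1
G(2) = mex{1} = 0
G(3) = mex{0} = 1
G(4) = mex{1} = 0
G(5) = mex{0} = 1
G(6) = mex{1,0} = 2
G(7) = mex{2,1} = 0
G(8) = mex{0,0} = 1
G(9) = mex{1,1,0} = 2
G(10) = mex{2,0,1} = 3
G(11) = mex{3,1,0} = 2
G(12) = mex{2,2,1} = 0
G(13) = mex{0,0,0} = 1
G(14) = mex{1,1,1} = 0
G(15) = mex{0,2,2} = 1
G(16) = mex{1,3,0} = 2
G(17) = mex{2,2,1} = 0
G(18) = mex{0,0,2} = 1
G(19) = mex{1,1,3} = 0
G(20) = mex{0,0,2} = 1
G(21) = mex{1,1,0} = 2
G(22) = mex{2,2,1} = 0
G(23) = mex{0,0,0} = 1
G(24) = mex{1,1,1} = 0
G(25) = mex{0,0,2} = 1
G(26) = mex{1,1,0} = 2
G(27) = mex{2,2,1} = 0
G(28) = mex{0,0,0} = 1
G(29) = mex{1,1,1} = 0
P-positions are exactly the n with G(n) = 0.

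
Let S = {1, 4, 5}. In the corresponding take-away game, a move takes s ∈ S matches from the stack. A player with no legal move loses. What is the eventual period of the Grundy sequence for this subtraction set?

8

G(0) = 0
G(1) = mex{0} = 1
G(2) = mex{1} = 0
G(3) = mex{0} = 1
G(4) = mex{1,0} = 2
G(5) = mex{2,1,0} = 3
G(6) = mex{3,0,1} = 2
G(7) = mex{2,1,0} = 3
G(8) = mex{3,2,1} = 0
G(9) = mex{0,3,2} = 1
G(10) = mex{1,2,3} = 0
G(11) = mex{0,3,2} = 1
G(12) = mex{1,0,3} = 2
G(13) = mex{2,1,0} = 3
G(14) = mex{3,0,1} = 2
G(15) = mex{2,1,0} = 3
G(16) = mex{3,2,1} = 0
G(17) = mex{0,3,2} = 1
G(n+8) = G(n) holds for n = 0,…,4 (a full window of length max(S) = 5), so the sequence is purely periodic with period 8.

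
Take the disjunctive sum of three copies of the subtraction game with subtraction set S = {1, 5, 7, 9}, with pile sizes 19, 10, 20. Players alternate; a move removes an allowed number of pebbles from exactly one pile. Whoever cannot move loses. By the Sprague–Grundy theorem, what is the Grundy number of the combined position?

All piles use S = {1, 5, 7, 9}:
G(0) = 0
G(1) = mex{0} = 1
G(2) = mex{1} = 0
G(3) = mex{0} = 1
G(4) = mex{1} = 0
G(5) = mex{0,0} = 1
G(6) = mex{1,1} = 0
G(7) = mex{0,0,0} = 1
G(8) = mex{1,1,1} = 0
G(9) = mex{0,0,0,0} = 1
G(10) = mex{1,1,1,1} = 0
G(11) = mex{0,0,0,0} = 1
G(12) = mex{1,1,1,1} = 0
G(13) = mex{0,0,0,0} = 1
G(14) = mex{1,1,1,1} = 0
G(15) = mex{0,0,0,0} = 1
G(16) = mex{1,1,1,1} = 0
G(17) = mex{0,0,0,0} = 1
G(18) = mex{1,1,1,1} = 0
G(19) = mex{0,0,0,0} = 1
G(20) = mex{1,1,1,1} = 0
Pile A: G(19) = 1.
Pile B: G(10) = 0.
Pile C: G(20) = 0.
Combined Grundy value = 1 ⊕ 0 ⊕ 0 = 1.

1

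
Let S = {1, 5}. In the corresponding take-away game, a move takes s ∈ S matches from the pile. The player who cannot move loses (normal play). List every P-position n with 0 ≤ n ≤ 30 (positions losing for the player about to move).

0, 2, 4, 6, 8, 10, 12, 14, 16, 18, 20, 22, 24, 26, 28, 30

G(0) = 0
G(1) = mex{0} = 1
G(2) = mex{1} = 0
G(3) = mex{0} = 1
G(4) = mex{1} = 0
G(5) = mex{0,0} = 1
G(6) = mex{1,1} = 0
G(7) = mex{0,0} = 1
G(8) = mex{1,1} = 0
G(9) = mex{0,0} = 1
G(10) = mex{1,1} = 0
G(11) = mex{0,0} = 1
G(12) = mex{1,1} = 0
G(13) = mex{0,0} = 1
G(14) = mex{1,1} = 0
G(15) = mex{0,0} = 1
G(16) = mex{1,1} = 0
G(17) = mex{0,0} = 1
G(18) = mex{1,1} = 0
G(19) = mex{0,0} = 1
G(20) = mex{1,1} = 0
G(21) = mex{0,0} = 1
G(22) = mex{1,1} = 0
G(23) = mex{0,0} = 1
G(24) = mex{1,1} = 0
G(25) = mex{0,0} = 1
G(26) = mex{1,1} = 0
G(27) = mex{0,0} = 1
G(28) = mex{1,1} = 0
G(29) = mex{0,0} = 1
G(30) = mex{1,1} = 0
P-positions are exactly the n with G(n) = 0.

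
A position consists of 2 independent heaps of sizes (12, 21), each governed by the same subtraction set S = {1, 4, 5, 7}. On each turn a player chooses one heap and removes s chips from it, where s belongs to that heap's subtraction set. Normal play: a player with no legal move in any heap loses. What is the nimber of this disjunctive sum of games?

All heaps use S = {1, 4, 5, 7}:
n :  0  1  2  3  4  5  6  7  8  9 10 11 12 13 14 15 16 17 18 19 20 21
G :  0  1  0  1  2  3  2  3  0  1  0  1  2  3  2  3  0  1  0  1  2  3
Heap A: G(12) = 2.
Heap B: G(21) = 3.
Combined Grundy value = 2 ⊕ 3 = 1.

1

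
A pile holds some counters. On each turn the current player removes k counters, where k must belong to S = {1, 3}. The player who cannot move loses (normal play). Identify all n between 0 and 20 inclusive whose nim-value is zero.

G(0) = 0
G(1) = mex{0} = 1
G(2) = mex{1} = 0
G(3) = mex{0,0} = 1
G(4) = mex{1,1} = 0
G(5) = mex{0,0} = 1
G(6) = mex{1,1} = 0
G(7) = mex{0,0} = 1
G(8) = mex{1,1} = 0
G(9) = mex{0,0} = 1
G(10) = mex{1,1} = 0
G(11) = mex{0,0} = 1
G(12) = mex{1,1} = 0
G(13) = mex{0,0} = 1
G(14) = mex{1,1} = 0
G(15) = mex{0,0} = 1
G(16) = mex{1,1} = 0
G(17) = mex{0,0} = 1
G(18) = mex{1,1} = 0
G(19) = mex{0,0} = 1
G(20) = mex{1,1} = 0
P-positions are exactly the n with G(n) = 0.

0, 2, 4, 6, 8, 10, 12, 14, 16, 18, 20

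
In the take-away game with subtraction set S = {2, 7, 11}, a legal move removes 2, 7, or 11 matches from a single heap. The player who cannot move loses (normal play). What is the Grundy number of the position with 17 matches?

2

G(0) = 0
G(1) = mex{} = 0
G(2) = mex{0} = 1
G(3) = mex{0} = 1
G(4) = mex{1} = 0
G(5) = mex{1} = 0
G(6) = mex{0} = 1
G(7) = mex{0,0} = 1
G(8) = mex{1,0} = 2
G(9) = mex{1,1} = 0
G(10) = mex{2,1} = 0
G(11) = mex{0,0,0} = 1
G(12) = mex{0,0,0} = 1
G(13) = mex{1,1,1} = 0
G(14) = mex{1,1,1} = 0
G(15) = mex{0,2,0} = 1
G(16) = mex{0,0,0} = 1
G(17) = mex{1,0,1} = 2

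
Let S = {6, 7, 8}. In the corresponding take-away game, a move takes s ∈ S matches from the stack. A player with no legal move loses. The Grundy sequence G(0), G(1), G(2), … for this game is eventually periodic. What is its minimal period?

G(0) = 0
G(1) = mex{} = 0
G(2) = mex{} = 0
G(3) = mex{} = 0
G(4) = mex{} = 0
G(5) = mex{} = 0
G(6) = mex{0} = 1
G(7) = mex{0,0} = 1
G(8) = mex{0,0,0} = 1
G(9) = mex{0,0,0} = 1
G(10) = mex{0,0,0} = 1
G(11) = mex{0,0,0} = 1
G(12) = mex{1,0,0} = 2
G(13) = mex{1,1,0} = 2
G(14) = mex{1,1,1} = 0
G(15) = mex{1,1,1} = 0
G(16) = mex{1,1,1} = 0
G(17) = mex{1,1,1} = 0
G(18) = mex{2,1,1} = 0
G(19) = mex{2,2,1} = 0
G(20) = mex{0,2,2} = 1
G(21) = mex{0,0,2} = 1
G(22) = mex{0,0,0} = 1
G(23) = mex{0,0,0} = 1
G(24) = mex{0,0,0} = 1
G(25) = mex{0,0,0} = 1
G(26) = mex{1,0,0} = 2
G(27) = mex{1,1,0} = 2
G(28) = mex{1,1,1} = 0
G(29) = mex{1,1,1} = 0
G(n+14) = G(n) holds for n = 0,…,7 (a full window of length max(S) = 8), so the sequence is purely periodic with period 14.

14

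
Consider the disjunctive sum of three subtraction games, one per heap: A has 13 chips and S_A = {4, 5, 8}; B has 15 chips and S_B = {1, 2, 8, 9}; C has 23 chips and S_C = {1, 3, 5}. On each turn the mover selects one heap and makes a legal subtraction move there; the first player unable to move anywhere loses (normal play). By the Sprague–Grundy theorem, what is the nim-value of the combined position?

3

Heap A, S = {4, 5, 8}:
G(0) = 0
G(1) = mex{} = 0
G(2) = mex{} = 0
G(3) = mex{} = 0
G(4) = mex{0} = 1
G(5) = mex{0,0} = 1
G(6) = mex{0,0} = 1
G(7) = mex{0,0} = 1
G(8) = mex{1,0,0} = 2
G(9) = mex{1,1,0} = 2
G(10) = mex{1,1,0} = 2
G(11) = mex{1,1,0} = 2
G(12) = mex{2,1,1} = 0
G(13) = mex{2,2,1} = 0
G_A(13) = 0.
Heap B, S = {1, 2, 8, 9}:
n :  0  1  2  3  4  5  6  7  8  9 10 11 12 13 14 15
G :  0  1  2  0  1  2  0  1  2  3  0  1  2  0  1  2
G_B(15) = 2.
Heap C, S = {1, 3, 5}:
G(0) = 0
G(1) = mex{0} = 1
G(2) = mex{1} = 0
G(3) = mex{0,0} = 1
G(4) = mex{1,1} = 0
G(5) = mex{0,0,0} = 1
G(6) = mex{1,1,1} = 0
G(7) = mex{0,0,0} = 1
G(8) = mex{1,1,1} = 0
G(9) = mex{0,0,0} = 1
G(10) = mex{1,1,1} = 0
G(11) = mex{0,0,0} = 1
G(12) = mex{1,1,1} = 0
G(13) = mex{0,0,0} = 1
G(14) = mex{1,1,1} = 0
G(15) = mex{0,0,0} = 1
G(16) = mex{1,1,1} = 0
G(17) = mex{0,0,0} = 1
G(18) = mex{1,1,1} = 0
G(19) = mex{0,0,0} = 1
G(20) = mex{1,1,1} = 0
G(21) = mex{0,0,0} = 1
G(22) = mex{1,1,1} = 0
G(23) = mex{0,0,0} = 1
G_C(23) = 1.
Combined Grundy value = 0 ⊕ 2 ⊕ 1 = 3.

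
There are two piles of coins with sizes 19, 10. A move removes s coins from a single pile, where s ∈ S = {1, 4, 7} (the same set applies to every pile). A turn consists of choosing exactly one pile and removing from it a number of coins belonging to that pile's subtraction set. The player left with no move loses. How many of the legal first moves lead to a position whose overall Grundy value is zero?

4

All piles use S = {1, 4, 7}:
G(0) = 0
G(1) = mex{0} = 1
G(2) = mex{1} = 0
G(3) = mex{0} = 1
G(4) = mex{1,0} = 2
G(5) = mex{2,1} = 0
G(6) = mex{0,0} = 1
G(7) = mex{1,1,0} = 2
G(8) = mex{2,2,1} = 0
G(9) = mex{0,0,0} = 1
G(10) = mex{1,1,1} = 0
G(11) = mex{0,2,2} = 1
G(12) = mex{1,0,0} = 2
G(13) = mex{2,1,1} = 0
G(14) = mex{0,0,2} = 1
G(15) = mex{1,1,0} = 2
G(16) = mex{2,2,1} = 0
G(17) = mex{0,0,0} = 1
G(18) = mex{1,1,1} = 0
G(19) = mex{0,2,2} = 1
Pile A: G(19) = 1.
Pile B: G(10) = 0.
Combined Grundy value = 1 ⊕ 0 = 1.
A winning move leaves total XOR = 0, i.e. changes one component's Grundy value g to g ⊕ X where X is the current total.
Pile A: need g' = 1⊕1 = 0. Options: 19−1→G=0, 19−4→G=2, 19−7→G=2. Hits: 1.
Pile B: need g' = 0⊕1 = 1. Options: 10−1→G=1, 10−4→G=1, 10−7→G=1. Hits: 3.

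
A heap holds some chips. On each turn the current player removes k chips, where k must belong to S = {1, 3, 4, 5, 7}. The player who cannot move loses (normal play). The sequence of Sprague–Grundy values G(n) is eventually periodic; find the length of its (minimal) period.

G(0) = 0
G(1) = mex{0} = 1
G(2) = mex{1} = 0
G(3) = mex{0,0} = 1
G(4) = mex{1,1,0} = 2
G(5) = mex{2,0,1,0} = 3
G(6) = mex{3,1,0,1} = 2
G(7) = mex{2,2,1,0,0} = 3
G(8) = mex{3,3,2,1,1} = 0
G(9) = mex{0,2,3,2,0} = 1
G(10) = mex{1,3,2,3,1} = 0
G(11) = mex{0,0,3,2,2} = 1
G(12) = mex{1,1,0,3,3} = 2
G(13) = mex{2,0,1,0,2} = 3
G(14) = mex{3,1,0,1,3} = 2
G(15) = mex{2,2,1,0,0} = 3
G(16) = mex{3,3,2,1,1} = 0
G(17) = mex{0,2,3,2,0} = 1
G(n+8) = G(n) holds for n = 0,…,6 (a full window of length max(S) = 7), so the sequence is purely periodic with period 8.

8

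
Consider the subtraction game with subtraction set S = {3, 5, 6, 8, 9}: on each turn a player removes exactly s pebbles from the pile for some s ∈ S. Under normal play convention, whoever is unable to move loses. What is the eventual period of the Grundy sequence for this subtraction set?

n :  0  1  2  3  4  5  6  7  8  9 10 11 12 13 14 15 16 17 18 19 20 21 22 23 24 25
G :  0  0  0  1  1  1  2  2  2  3  3  3  0  0  0  1  1  1  2  2  2  3  3  3  0  0
G(n+12) = G(n) holds for n = 0,…,8 (a full window of length max(S) = 9), so the sequence is purely periodic with period 12.

12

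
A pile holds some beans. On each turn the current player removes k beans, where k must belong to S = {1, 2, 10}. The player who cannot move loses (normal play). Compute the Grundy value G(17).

G(0) = 0
G(1) = mex{0} = 1
G(2) = mex{1,0} = 2
G(3) = mex{2,1} = 0
G(4) = mex{0,2} = 1
G(5) = mex{1,0} = 2
G(6) = mex{2,1} = 0
G(7) = mex{0,2} = 1
G(8) = mex{1,0} = 2
G(9) = mex{2,1} = 0
G(10) = mex{0,2,0} = 1
G(11) = mex{1,0,1} = 2
G(12) = mex{2,1,2} = 0
G(13) = mex{0,2,0} = 1
G(14) = mex{1,0,1} = 2
G(15) = mex{2,1,2} = 0
G(16) = mex{0,2,0} = 1
G(17) = mex{1,0,1} = 2

2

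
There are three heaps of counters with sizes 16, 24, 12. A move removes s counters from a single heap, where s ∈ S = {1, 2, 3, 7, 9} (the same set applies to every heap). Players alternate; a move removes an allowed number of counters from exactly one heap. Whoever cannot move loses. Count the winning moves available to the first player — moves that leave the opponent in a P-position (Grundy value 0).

0

All heaps use S = {1, 2, 3, 7, 9}:
n :  0  1  2  3  4  5  6  7  8  9 10 11 12 13 14 15 16 17 18 19 20 21 22 23 24
G :  0  1  2  3  0  1  2  3  0  1  2  3  0  1  2  3  0  1  2  3  0  1  2  3  0
Heap A: G(16) = 0.
Heap B: G(24) = 0.
Heap C: G(12) = 0.
Combined Grundy value = 0 ⊕ 0 ⊕ 0 = 0.
A winning move leaves total XOR = 0, i.e. changes one component's Grundy value g to g ⊕ X where X is the current total.
Heap A: target g' = 0⊕0 = 0, but every legal move changes the Grundy value (mex property), so 0 moves.
Heap B: target g' = 0⊕0 = 0, but every legal move changes the Grundy value (mex property), so 0 moves.
Heap C: target g' = 0⊕0 = 0, but every legal move changes the Grundy value (mex property), so 0 moves.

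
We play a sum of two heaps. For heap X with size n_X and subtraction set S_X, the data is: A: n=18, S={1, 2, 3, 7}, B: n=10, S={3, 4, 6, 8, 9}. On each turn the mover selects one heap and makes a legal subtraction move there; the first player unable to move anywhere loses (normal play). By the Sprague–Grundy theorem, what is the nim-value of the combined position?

1

Heap A, S = {1, 2, 3, 7}:
n :  0  1  2  3  4  5  6  7  8  9 10 11 12 13 14 15 16 17 18
G :  0  1  2  3  0  1  2  3  0  1  2  3  0  1  2  3  0  1  2
G_A(18) = 2.
Heap B, S = {3, 4, 6, 8, 9}:
G(0) = 0
G(1) = mex{} = 0
G(2) = mex{} = 0
G(3) = mex{0} = 1
G(4) = mex{0,0} = 1
G(5) = mex{0,0} = 1
G(6) = mex{1,0,0} = 2
G(7) = mex{1,1,0} = 2
G(8) = mex{1,1,0,0} = 2
G(9) = mex{2,1,1,0,0} = 3
G(10) = mex{2,2,1,0,0} = 3
G_B(10) = 3.
Combined Grundy value = 2 ⊕ 3 = 1.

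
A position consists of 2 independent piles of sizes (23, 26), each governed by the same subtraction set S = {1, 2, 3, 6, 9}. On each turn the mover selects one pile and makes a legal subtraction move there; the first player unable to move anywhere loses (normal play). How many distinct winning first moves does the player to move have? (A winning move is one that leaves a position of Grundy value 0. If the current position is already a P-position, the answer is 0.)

All piles use S = {1, 2, 3, 6, 9}:
G(0) = 0
G(1) = mex{0} = 1
G(2) = mex{1,0} = 2
G(3) = mex{2,1,0} = 3
G(4) = mex{3,2,1} = 0
G(5) = mex{0,3,2} = 1
G(6) = mex{1,0,3,0} = 2
G(7) = mex{2,1,0,1} = 3
G(8) = mex{3,2,1,2} = 0
G(9) = mex{0,3,2,3,0} = 1
G(10) = mex{1,0,3,0,1} = 2
G(11) = mex{2,1,0,1,2} = 3
G(12) = mex{3,2,1,2,3} = 0
G(13) = mex{0,3,2,3,0} = 1
G(14) = mex{1,0,3,0,1} = 2
G(15) = mex{2,1,0,1,2} = 3
G(16) = mex{3,2,1,2,3} = 0
G(17) = mex{0,3,2,3,0} = 1
G(18) = mex{1,0,3,0,1} = 2
G(19) = mex{2,1,0,1,2} = 3
G(20) = mex{3,2,1,2,3} = 0
G(21) = mex{0,3,2,3,0} = 1
G(22) = mex{1,0,3,0,1} = 2
G(23) = mex{2,1,0,1,2} = 3
G(24) = mex{3,2,1,2,3} = 0
G(25) = mex{0,3,2,3,0} = 1
G(26) = mex{1,0,3,0,1} = 2
Pile A: G(23) = 3.
Pile B: G(26) = 2.
Combined Grundy value = 3 ⊕ 2 = 1.
A winning move leaves total XOR = 0, i.e. changes one component's Grundy value g to g ⊕ X where X is the current total.
Pile A: need g' = 3⊕1 = 2. Options: 23−1→G=2, 23−2→G=1, 23−3→G=0, 23−6→G=1, 23−9→G=2. Hits: 2.
Pile B: need g' = 2⊕1 = 3. Options: 26−1→G=1, 26−2→G=0, 26−3→G=3, 26−6→G=0, 26−9→G=1. Hits: 1.

3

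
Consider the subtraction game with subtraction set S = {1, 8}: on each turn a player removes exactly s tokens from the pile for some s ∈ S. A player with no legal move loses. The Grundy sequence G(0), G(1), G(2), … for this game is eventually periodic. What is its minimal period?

9

n :  0  1  2  3  4  5  6  7  8  9 10 11 12 13 14 15 16 17 18 19
G :  0  1  0  1  0  1  0  1  2  0  1  0  1  0  1  0  1  2  0  1
G(n+9) = G(n) holds for n = 0,…,7 (a full window of length max(S) = 8), so the sequence is purely periodic with period 9.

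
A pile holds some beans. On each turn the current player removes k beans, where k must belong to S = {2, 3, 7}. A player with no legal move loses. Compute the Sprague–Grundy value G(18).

1

G(0) = 0
G(1) = mex{} = 0
G(2) = mex{0} = 1
G(3) = mex{0,0} = 1
G(4) = mex{1,0} = 2
G(5) = mex{1,1} = 0
G(6) = mex{2,1} = 0
G(7) = mex{0,2,0} = 1
G(8) = mex{0,0,0} = 1
G(9) = mex{1,0,1} = 2
G(10) = mex{1,1,1} = 0
G(11) = mex{2,1,2} = 0
G(12) = mex{0,2,0} = 1
G(13) = mex{0,0,0} = 1
G(14) = mex{1,0,1} = 2
G(15) = mex{1,1,1} = 0
G(16) = mex{2,1,2} = 0
G(17) = mex{0,2,0} = 1
G(18) = mex{0,0,0} = 1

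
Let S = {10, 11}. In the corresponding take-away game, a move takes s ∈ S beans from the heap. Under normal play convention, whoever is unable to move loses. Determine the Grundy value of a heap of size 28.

G(0) = 0
G(1) = mex{} = 0
G(2) = mex{} = 0
G(3) = mex{} = 0
G(4) = mex{} = 0
G(5) = mex{} = 0
G(6) = mex{} = 0
G(7) = mex{} = 0
G(8) = mex{} = 0
G(9) = mex{} = 0
G(10) = mex{0} = 1
G(11) = mex{0,0} = 1
G(12) = mex{0,0} = 1
G(13) = mex{0,0} = 1
G(14) = mex{0,0} = 1
G(15) = mex{0,0} = 1
G(16) = mex{0,0} = 1
G(17) = mex{0,0} = 1
G(18) = mex{0,0} = 1
G(19) = mex{0,0} = 1
G(20) = mex{1,0} = 2
G(21) = mex{1,1} = 0
G(22) = mex{1,1} = 0
G(23) = mex{1,1} = 0
G(24) = mex{1,1} = 0
G(25) = mex{1,1} = 0
G(26) = mex{1,1} = 0
G(27) = mex{1,1} = 0
G(28) = mex{1,1} = 0

0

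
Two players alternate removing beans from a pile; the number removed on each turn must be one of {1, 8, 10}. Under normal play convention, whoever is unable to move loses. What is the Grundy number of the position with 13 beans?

0

G(0) = 0
G(1) = mex{0} = 1
G(2) = mex{1} = 0
G(3) = mex{0} = 1
G(4) = mex{1} = 0
G(5) = mex{0} = 1
G(6) = mex{1} = 0
G(7) = mex{0} = 1
G(8) = mex{1,0} = 2
G(9) = mex{2,1} = 0
G(10) = mex{0,0,0} = 1
G(11) = mex{1,1,1} = 0
G(12) = mex{0,0,0} = 1
G(13) = mex{1,1,1} = 0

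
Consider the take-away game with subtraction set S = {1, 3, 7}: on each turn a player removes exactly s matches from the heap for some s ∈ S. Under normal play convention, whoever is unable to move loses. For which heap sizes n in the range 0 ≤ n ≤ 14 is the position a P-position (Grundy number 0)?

n :  0  1  2  3  4  5  6  7  8  9 10 11 12 13 14
G :  0  1  0  1  0  1  0  1  0  1  0  1  0  1  0
P-positions are exactly the n with G(n) = 0.

0, 2, 4, 6, 8, 10, 12, 14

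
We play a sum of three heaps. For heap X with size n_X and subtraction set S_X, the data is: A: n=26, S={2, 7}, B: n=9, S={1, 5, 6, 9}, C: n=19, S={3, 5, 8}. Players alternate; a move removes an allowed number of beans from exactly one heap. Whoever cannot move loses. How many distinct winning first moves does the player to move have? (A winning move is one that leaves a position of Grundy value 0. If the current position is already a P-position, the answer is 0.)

5

Heap A, S = {2, 7}:
n :  0  1  2  3  4  5  6  7  8  9 10 11 12 13 14 15 16 17 18 19 20 21 22 23 24 25 26
G :  0  0  1  1  0  0  1  1  2  0  0  1  1  0  0  1  1  2  0  0  1  1  0  0  1  1  2
G_A(26) = 2.
Heap B, S = {1, 5, 6, 9}:
G(0) = 0
G(1) = mex{0} = 1
G(2) = mex{1} = 0
G(3) = mex{0} = 1
G(4) = mex{1} = 0
G(5) = mex{0,0} = 1
G(6) = mex{1,1,0} = 2
G(7) = mex{2,0,1} = 3
G(8) = mex{3,1,0} = 2
G(9) = mex{2,0,1,0} = 3
G_B(9) = 3.
Heap C, S = {3, 5, 8}:
G(0) = 0
G(1) = mex{} = 0
G(2) = mex{} = 0
G(3) = mex{0} = 1
G(4) = mex{0} = 1
G(5) = mex{0,0} = 1
G(6) = mex{1,0} = 2
G(7) = mex{1,0} = 2
G(8) = mex{1,1,0} = 2
G(9) = mex{2,1,0} = 3
G(10) = mex{2,1,0} = 3
G(11) = mex{2,2,1} = 0
G(12) = mex{3,2,1} = 0
G(13) = mex{3,2,1} = 0
G(14) = mex{0,3,2} = 1
G(15) = mex{0,3,2} = 1
G(16) = mex{0,0,2} = 1
G(17) = mex{1,0,3} = 2
G(18) = mex{1,0,3} = 2
G(19) = mex{1,1,0} = 2
G_C(19) = 2.
Combined Grundy value = 2 ⊕ 3 ⊕ 2 = 3.
A winning move leaves total XOR = 0, i.e. changes one component's Grundy value g to g ⊕ X where X is the current total.
Heap A: need g' = 2⊕3 = 1. Options: 26−2→G=1, 26−7→G=0. Hits: 1.
Heap B: need g' = 3⊕3 = 0. Options: 9−1→G=2, 9−5→G=0, 9−6→G=1, 9−9→G=0. Hits: 2.
Heap C: need g' = 2⊕3 = 1. Options: 19−3→G=1, 19−5→G=1, 19−8→G=0. Hits: 2.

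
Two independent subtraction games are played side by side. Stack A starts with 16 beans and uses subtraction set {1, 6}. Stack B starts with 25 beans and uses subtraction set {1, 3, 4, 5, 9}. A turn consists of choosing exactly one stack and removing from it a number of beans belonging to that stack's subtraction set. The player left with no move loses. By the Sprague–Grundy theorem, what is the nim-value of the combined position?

1

Stack A, S = {1, 6}:
n :  0  1  2  3  4  5  6  7  8  9 10 11 12 13 14 15 16
G :  0  1  0  1  0  1  2  0  1  0  1  0  1  2  0  1  0
G_A(16) = 0.
Stack B, S = {1, 3, 4, 5, 9}:
n :  0  1  2  3  4  5  6  7  8  9 10 11 12 13 14 15 16 17 18 19 20 21 22 23 24 25
G :  0  1  0  1  2  3  2  3  0  1  0  1  2  3  2  3  0  1  0  1  2  3  2  3  0  1
G_B(25) = 1.
Combined Grundy value = 0 ⊕ 1 = 1.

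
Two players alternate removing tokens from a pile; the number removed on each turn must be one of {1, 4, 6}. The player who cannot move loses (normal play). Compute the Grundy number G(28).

n :  0  1  2  3  4  5  6  7  8  9 10 11 12 13 14 15 16 17 18 19 20 21 22 23 24 25 26 27 28
G :  0  1  0  1  2  0  1  0  1  2  0  1  0  1  2  0  1  0  1  2  0  1  0  1  2  0  1  0  1

1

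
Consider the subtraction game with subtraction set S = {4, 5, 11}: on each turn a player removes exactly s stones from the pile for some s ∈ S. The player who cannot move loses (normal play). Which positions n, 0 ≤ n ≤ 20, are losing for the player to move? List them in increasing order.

G(0) = 0
G(1) = mex{} = 0
G(2) = mex{} = 0
G(3) = mex{} = 0
G(4) = mex{0} = 1
G(5) = mex{0,0} = 1
G(6) = mex{0,0} = 1
G(7) = mex{0,0} = 1
G(8) = mex{1,0} = 2
G(9) = mex{1,1} = 0
G(10) = mex{1,1} = 0
G(11) = mex{1,1,0} = 2
G(12) = mex{2,1,0} = 3
G(13) = mex{0,2,0} = 1
G(14) = mex{0,0,0} = 1
G(15) = mex{2,0,1} = 3
G(16) = mex{3,2,1} = 0
G(17) = mex{1,3,1} = 0
G(18) = mex{1,1,1} = 0
G(19) = mex{3,1,2} = 0
G(20) = mex{0,3,0} = 1
P-positions are exactly the n with G(n) = 0.

0, 1, 2, 3, 9, 10, 16, 17, 18, 19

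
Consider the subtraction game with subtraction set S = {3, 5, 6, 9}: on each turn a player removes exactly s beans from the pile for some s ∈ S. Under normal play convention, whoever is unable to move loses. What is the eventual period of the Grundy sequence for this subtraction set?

n :  0  1  2  3  4  5  6  7  8  9 10 11 12 13 14 15 16 17 18 19 20 21 22 23 24 25
G :  0  0  0  1  1  1  2  2  2  3  3  3  0  0  0  1  1  1  2  2  2  3  3  3  0  0
G(n+12) = G(n) holds for n = 0,…,8 (a full window of length max(S) = 9), so the sequence is purely periodic with period 12.

12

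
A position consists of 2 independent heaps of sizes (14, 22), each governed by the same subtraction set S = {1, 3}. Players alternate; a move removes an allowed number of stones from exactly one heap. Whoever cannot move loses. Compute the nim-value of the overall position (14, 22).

All heaps use S = {1, 3}:
G(0) = 0
G(1) = mex{0} = 1
G(2) = mex{1} = 0
G(3) = mex{0,0} = 1
G(4) = mex{1,1} = 0
G(5) = mex{0,0} = 1
G(6) = mex{1,1} = 0
G(7) = mex{0,0} = 1
G(8) = mex{1,1} = 0
G(9) = mex{0,0} = 1
G(10) = mex{1,1} = 0
G(11) = mex{0,0} = 1
G(12) = mex{1,1} = 0
G(13) = mex{0,0} = 1
G(14) = mex{1,1} = 0
G(15) = mex{0,0} = 1
G(16) = mex{1,1} = 0
G(17) = mex{0,0} = 1
G(18) = mex{1,1} = 0
G(19) = mex{0,0} = 1
G(20) = mex{1,1} = 0
G(21) = mex{0,0} = 1
G(22) = mex{1,1} = 0
Heap A: G(14) = 0.
Heap B: G(22) = 0.
Combined Grundy value = 0 ⊕ 0 = 0.

0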